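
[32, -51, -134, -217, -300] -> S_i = 32 + -83*i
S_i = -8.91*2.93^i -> [-8.91, -26.11, -76.49, -224.12, -656.67]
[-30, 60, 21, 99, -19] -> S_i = Random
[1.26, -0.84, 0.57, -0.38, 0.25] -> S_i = 1.26*(-0.67)^i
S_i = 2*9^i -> [2, 18, 162, 1458, 13122]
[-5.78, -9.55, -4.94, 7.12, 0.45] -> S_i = Random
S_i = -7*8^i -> [-7, -56, -448, -3584, -28672]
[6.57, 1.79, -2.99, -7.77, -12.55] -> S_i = 6.57 + -4.78*i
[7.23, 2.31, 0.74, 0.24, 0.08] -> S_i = 7.23*0.32^i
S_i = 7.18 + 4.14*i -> [7.18, 11.32, 15.46, 19.6, 23.74]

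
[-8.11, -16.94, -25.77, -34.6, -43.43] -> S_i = -8.11 + -8.83*i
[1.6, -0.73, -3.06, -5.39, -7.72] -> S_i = 1.60 + -2.33*i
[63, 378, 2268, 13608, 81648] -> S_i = 63*6^i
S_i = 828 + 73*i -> [828, 901, 974, 1047, 1120]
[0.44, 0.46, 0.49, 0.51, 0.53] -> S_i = 0.44*1.05^i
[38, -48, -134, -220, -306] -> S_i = 38 + -86*i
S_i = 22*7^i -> [22, 154, 1078, 7546, 52822]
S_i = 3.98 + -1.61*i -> [3.98, 2.37, 0.76, -0.85, -2.46]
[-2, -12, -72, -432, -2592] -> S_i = -2*6^i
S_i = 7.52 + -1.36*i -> [7.52, 6.16, 4.8, 3.44, 2.08]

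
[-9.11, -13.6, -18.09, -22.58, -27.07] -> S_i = -9.11 + -4.49*i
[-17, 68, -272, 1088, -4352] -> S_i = -17*-4^i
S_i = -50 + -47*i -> [-50, -97, -144, -191, -238]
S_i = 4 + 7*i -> [4, 11, 18, 25, 32]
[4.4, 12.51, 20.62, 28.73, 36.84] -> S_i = 4.40 + 8.11*i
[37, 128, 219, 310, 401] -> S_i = 37 + 91*i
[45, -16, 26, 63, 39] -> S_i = Random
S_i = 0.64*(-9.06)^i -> [0.64, -5.8, 52.53, -475.95, 4312.14]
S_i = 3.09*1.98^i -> [3.09, 6.12, 12.11, 23.99, 47.49]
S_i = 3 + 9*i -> [3, 12, 21, 30, 39]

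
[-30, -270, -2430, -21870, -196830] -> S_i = -30*9^i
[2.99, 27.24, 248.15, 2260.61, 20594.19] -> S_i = 2.99*9.11^i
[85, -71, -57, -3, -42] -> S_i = Random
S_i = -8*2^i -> [-8, -16, -32, -64, -128]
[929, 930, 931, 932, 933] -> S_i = 929 + 1*i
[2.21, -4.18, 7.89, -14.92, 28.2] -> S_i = 2.21*(-1.89)^i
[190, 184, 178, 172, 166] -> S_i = 190 + -6*i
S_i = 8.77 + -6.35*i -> [8.77, 2.42, -3.93, -10.28, -16.63]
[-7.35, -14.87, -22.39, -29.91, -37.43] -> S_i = -7.35 + -7.52*i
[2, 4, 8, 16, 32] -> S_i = 2*2^i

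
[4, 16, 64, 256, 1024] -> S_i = 4*4^i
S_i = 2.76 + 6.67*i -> [2.76, 9.43, 16.1, 22.77, 29.44]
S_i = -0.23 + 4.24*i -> [-0.23, 4.01, 8.25, 12.49, 16.73]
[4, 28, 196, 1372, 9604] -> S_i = 4*7^i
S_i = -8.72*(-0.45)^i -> [-8.72, 3.92, -1.77, 0.79, -0.36]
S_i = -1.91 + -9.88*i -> [-1.91, -11.79, -21.67, -31.55, -41.43]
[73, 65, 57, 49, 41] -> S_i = 73 + -8*i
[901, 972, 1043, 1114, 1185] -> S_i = 901 + 71*i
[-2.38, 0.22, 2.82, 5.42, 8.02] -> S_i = -2.38 + 2.60*i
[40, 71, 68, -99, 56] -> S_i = Random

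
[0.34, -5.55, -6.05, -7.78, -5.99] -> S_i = Random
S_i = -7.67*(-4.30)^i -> [-7.67, 32.98, -141.82, 609.82, -2622.22]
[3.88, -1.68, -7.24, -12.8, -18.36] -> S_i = 3.88 + -5.56*i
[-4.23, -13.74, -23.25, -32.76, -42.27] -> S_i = -4.23 + -9.51*i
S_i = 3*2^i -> [3, 6, 12, 24, 48]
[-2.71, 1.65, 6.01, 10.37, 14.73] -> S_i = -2.71 + 4.36*i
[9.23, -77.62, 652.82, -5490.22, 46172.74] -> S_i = 9.23*(-8.41)^i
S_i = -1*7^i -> [-1, -7, -49, -343, -2401]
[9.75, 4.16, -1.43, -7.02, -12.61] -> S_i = 9.75 + -5.59*i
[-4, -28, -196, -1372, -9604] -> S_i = -4*7^i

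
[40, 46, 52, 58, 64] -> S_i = 40 + 6*i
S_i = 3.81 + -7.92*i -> [3.81, -4.11, -12.03, -19.95, -27.87]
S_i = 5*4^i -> [5, 20, 80, 320, 1280]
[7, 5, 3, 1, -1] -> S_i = 7 + -2*i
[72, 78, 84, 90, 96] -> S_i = 72 + 6*i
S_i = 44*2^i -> [44, 88, 176, 352, 704]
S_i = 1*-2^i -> [1, -2, 4, -8, 16]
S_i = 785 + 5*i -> [785, 790, 795, 800, 805]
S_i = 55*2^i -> [55, 110, 220, 440, 880]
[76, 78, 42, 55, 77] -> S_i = Random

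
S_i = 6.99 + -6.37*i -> [6.99, 0.62, -5.75, -12.12, -18.49]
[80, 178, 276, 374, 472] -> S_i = 80 + 98*i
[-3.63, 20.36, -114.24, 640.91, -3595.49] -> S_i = -3.63*(-5.61)^i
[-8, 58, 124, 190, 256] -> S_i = -8 + 66*i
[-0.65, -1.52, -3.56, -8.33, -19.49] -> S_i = -0.65*2.34^i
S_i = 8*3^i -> [8, 24, 72, 216, 648]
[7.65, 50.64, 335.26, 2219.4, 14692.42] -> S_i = 7.65*6.62^i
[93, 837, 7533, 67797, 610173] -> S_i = 93*9^i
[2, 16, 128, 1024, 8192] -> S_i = 2*8^i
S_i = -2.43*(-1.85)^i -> [-2.43, 4.5, -8.32, 15.39, -28.46]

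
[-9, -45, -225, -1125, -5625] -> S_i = -9*5^i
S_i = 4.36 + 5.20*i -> [4.36, 9.56, 14.76, 19.96, 25.16]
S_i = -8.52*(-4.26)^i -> [-8.52, 36.3, -154.62, 658.67, -2805.94]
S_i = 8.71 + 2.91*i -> [8.71, 11.62, 14.53, 17.44, 20.35]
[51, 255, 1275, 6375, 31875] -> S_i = 51*5^i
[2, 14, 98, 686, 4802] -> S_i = 2*7^i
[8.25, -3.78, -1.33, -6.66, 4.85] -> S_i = Random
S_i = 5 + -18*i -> [5, -13, -31, -49, -67]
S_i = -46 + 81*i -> [-46, 35, 116, 197, 278]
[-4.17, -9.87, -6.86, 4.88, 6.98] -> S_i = Random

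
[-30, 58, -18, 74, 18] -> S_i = Random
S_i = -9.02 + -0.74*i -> [-9.02, -9.76, -10.5, -11.24, -11.98]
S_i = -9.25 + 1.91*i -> [-9.25, -7.34, -5.43, -3.52, -1.61]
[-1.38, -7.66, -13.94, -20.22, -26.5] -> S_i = -1.38 + -6.28*i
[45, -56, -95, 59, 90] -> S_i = Random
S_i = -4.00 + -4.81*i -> [-4.0, -8.81, -13.62, -18.43, -23.24]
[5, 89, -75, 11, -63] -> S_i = Random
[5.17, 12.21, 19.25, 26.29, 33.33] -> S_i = 5.17 + 7.04*i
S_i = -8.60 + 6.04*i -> [-8.6, -2.56, 3.48, 9.52, 15.56]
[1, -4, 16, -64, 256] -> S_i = 1*-4^i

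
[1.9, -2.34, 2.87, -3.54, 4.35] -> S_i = 1.90*(-1.23)^i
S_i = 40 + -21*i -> [40, 19, -2, -23, -44]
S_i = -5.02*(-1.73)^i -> [-5.02, 8.68, -15.02, 25.99, -44.97]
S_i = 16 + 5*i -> [16, 21, 26, 31, 36]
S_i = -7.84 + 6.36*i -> [-7.84, -1.48, 4.88, 11.24, 17.6]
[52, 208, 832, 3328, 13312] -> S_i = 52*4^i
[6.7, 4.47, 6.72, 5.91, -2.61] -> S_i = Random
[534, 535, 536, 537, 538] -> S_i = 534 + 1*i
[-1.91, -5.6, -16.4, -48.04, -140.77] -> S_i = -1.91*2.93^i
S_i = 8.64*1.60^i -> [8.64, 13.82, 22.12, 35.39, 56.62]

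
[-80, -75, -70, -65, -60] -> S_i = -80 + 5*i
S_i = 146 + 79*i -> [146, 225, 304, 383, 462]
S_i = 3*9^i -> [3, 27, 243, 2187, 19683]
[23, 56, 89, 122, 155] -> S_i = 23 + 33*i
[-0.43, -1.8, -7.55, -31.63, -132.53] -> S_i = -0.43*4.19^i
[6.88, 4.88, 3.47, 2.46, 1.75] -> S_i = 6.88*0.71^i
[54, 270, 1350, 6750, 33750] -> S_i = 54*5^i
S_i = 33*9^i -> [33, 297, 2673, 24057, 216513]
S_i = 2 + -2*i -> [2, 0, -2, -4, -6]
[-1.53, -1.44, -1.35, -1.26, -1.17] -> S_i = -1.53 + 0.09*i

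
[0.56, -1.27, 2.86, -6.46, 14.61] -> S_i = 0.56*(-2.26)^i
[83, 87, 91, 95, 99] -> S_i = 83 + 4*i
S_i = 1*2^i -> [1, 2, 4, 8, 16]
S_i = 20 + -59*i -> [20, -39, -98, -157, -216]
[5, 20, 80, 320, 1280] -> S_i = 5*4^i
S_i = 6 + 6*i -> [6, 12, 18, 24, 30]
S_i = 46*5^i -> [46, 230, 1150, 5750, 28750]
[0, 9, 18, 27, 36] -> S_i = 0 + 9*i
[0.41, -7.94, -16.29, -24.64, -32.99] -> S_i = 0.41 + -8.35*i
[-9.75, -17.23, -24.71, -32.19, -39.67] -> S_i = -9.75 + -7.48*i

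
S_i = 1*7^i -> [1, 7, 49, 343, 2401]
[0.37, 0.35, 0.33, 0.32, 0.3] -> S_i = 0.37*0.95^i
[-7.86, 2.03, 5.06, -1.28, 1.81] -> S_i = Random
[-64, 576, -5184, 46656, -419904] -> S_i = -64*-9^i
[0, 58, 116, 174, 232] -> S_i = 0 + 58*i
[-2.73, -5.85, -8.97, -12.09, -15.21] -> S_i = -2.73 + -3.12*i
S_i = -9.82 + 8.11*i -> [-9.82, -1.71, 6.4, 14.51, 22.62]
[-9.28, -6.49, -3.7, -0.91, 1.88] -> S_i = -9.28 + 2.79*i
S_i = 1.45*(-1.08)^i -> [1.45, -1.57, 1.69, -1.83, 1.97]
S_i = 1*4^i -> [1, 4, 16, 64, 256]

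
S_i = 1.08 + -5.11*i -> [1.08, -4.03, -9.14, -14.25, -19.36]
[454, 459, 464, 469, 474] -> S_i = 454 + 5*i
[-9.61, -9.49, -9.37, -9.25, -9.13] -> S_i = -9.61 + 0.12*i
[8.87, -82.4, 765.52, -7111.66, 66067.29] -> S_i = 8.87*(-9.29)^i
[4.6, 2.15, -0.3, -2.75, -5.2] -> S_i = 4.60 + -2.45*i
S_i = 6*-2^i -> [6, -12, 24, -48, 96]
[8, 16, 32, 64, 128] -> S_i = 8*2^i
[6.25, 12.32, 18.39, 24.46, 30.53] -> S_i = 6.25 + 6.07*i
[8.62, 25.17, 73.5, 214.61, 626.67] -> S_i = 8.62*2.92^i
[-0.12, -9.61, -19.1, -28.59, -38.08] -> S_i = -0.12 + -9.49*i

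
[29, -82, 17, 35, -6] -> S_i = Random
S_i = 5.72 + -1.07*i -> [5.72, 4.65, 3.58, 2.51, 1.44]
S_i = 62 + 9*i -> [62, 71, 80, 89, 98]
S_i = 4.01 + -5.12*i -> [4.01, -1.11, -6.23, -11.35, -16.47]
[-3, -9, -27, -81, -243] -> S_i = -3*3^i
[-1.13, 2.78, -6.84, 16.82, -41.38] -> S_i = -1.13*(-2.46)^i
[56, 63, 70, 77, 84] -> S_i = 56 + 7*i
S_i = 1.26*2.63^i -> [1.26, 3.31, 8.72, 22.92, 60.28]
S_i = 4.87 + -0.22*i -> [4.87, 4.65, 4.43, 4.21, 3.99]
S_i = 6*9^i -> [6, 54, 486, 4374, 39366]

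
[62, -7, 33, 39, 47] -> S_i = Random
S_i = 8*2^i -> [8, 16, 32, 64, 128]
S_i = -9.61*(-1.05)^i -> [-9.61, 10.09, -10.6, 11.12, -11.68]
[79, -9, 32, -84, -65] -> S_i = Random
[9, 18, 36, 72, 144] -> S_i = 9*2^i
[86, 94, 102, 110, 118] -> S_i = 86 + 8*i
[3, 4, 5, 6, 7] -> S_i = 3 + 1*i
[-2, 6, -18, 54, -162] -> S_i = -2*-3^i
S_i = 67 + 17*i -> [67, 84, 101, 118, 135]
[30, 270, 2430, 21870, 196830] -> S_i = 30*9^i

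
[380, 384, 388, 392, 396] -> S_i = 380 + 4*i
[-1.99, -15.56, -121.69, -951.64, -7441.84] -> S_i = -1.99*7.82^i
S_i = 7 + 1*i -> [7, 8, 9, 10, 11]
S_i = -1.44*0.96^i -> [-1.44, -1.38, -1.33, -1.27, -1.22]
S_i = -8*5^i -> [-8, -40, -200, -1000, -5000]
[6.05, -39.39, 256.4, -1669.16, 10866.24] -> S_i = 6.05*(-6.51)^i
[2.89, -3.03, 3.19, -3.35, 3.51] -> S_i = 2.89*(-1.05)^i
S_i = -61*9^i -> [-61, -549, -4941, -44469, -400221]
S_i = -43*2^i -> [-43, -86, -172, -344, -688]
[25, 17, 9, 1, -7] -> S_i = 25 + -8*i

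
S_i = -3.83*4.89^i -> [-3.83, -18.73, -91.58, -447.84, -2189.95]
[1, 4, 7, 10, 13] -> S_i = 1 + 3*i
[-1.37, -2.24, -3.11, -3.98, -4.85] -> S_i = -1.37 + -0.87*i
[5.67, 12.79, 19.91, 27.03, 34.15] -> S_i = 5.67 + 7.12*i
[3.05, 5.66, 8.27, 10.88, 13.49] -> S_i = 3.05 + 2.61*i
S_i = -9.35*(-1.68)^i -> [-9.35, 15.71, -26.39, 44.33, -74.48]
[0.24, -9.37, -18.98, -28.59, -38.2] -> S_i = 0.24 + -9.61*i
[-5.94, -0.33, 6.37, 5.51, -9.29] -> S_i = Random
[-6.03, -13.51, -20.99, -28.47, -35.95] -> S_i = -6.03 + -7.48*i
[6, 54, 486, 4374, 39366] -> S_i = 6*9^i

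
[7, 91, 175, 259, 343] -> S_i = 7 + 84*i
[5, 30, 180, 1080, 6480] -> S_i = 5*6^i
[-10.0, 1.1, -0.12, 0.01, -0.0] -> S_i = -10.00*(-0.11)^i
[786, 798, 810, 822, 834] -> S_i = 786 + 12*i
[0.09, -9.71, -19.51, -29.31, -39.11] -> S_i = 0.09 + -9.80*i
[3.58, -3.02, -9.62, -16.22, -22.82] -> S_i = 3.58 + -6.60*i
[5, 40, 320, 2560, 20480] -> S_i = 5*8^i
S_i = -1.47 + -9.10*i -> [-1.47, -10.57, -19.67, -28.77, -37.87]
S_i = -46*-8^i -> [-46, 368, -2944, 23552, -188416]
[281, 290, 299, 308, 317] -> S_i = 281 + 9*i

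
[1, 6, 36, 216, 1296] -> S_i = 1*6^i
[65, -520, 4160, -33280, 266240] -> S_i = 65*-8^i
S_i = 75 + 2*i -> [75, 77, 79, 81, 83]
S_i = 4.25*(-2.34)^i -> [4.25, -9.94, 23.27, -54.45, 127.42]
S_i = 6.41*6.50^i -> [6.41, 41.66, 270.82, 1760.35, 11442.25]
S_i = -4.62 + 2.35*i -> [-4.62, -2.27, 0.08, 2.43, 4.78]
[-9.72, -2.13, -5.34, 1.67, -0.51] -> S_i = Random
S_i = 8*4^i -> [8, 32, 128, 512, 2048]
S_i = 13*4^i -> [13, 52, 208, 832, 3328]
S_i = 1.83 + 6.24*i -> [1.83, 8.07, 14.31, 20.55, 26.79]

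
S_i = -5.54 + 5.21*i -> [-5.54, -0.33, 4.88, 10.09, 15.3]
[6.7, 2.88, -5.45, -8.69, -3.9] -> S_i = Random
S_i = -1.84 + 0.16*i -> [-1.84, -1.68, -1.52, -1.36, -1.2]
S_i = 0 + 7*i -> [0, 7, 14, 21, 28]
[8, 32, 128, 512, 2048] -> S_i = 8*4^i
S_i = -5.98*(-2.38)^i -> [-5.98, 14.23, -33.87, 80.62, -191.87]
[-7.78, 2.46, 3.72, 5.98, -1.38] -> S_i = Random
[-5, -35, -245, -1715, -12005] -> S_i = -5*7^i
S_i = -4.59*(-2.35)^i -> [-4.59, 10.79, -25.35, 59.57, -139.99]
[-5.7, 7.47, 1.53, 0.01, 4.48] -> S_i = Random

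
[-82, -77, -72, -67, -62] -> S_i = -82 + 5*i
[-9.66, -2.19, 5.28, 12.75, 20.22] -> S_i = -9.66 + 7.47*i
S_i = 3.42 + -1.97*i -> [3.42, 1.45, -0.52, -2.49, -4.46]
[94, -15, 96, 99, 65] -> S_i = Random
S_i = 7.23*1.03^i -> [7.23, 7.45, 7.67, 7.9, 8.14]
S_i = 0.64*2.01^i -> [0.64, 1.29, 2.59, 5.2, 10.45]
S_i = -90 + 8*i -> [-90, -82, -74, -66, -58]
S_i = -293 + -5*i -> [-293, -298, -303, -308, -313]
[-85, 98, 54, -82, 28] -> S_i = Random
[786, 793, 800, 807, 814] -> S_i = 786 + 7*i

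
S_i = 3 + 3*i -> [3, 6, 9, 12, 15]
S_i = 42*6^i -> [42, 252, 1512, 9072, 54432]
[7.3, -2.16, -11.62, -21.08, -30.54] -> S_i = 7.30 + -9.46*i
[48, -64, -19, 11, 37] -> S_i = Random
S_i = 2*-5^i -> [2, -10, 50, -250, 1250]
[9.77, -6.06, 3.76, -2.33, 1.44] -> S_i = 9.77*(-0.62)^i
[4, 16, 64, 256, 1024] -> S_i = 4*4^i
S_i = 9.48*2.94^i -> [9.48, 27.87, 81.94, 240.91, 708.27]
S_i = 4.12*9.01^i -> [4.12, 37.12, 334.46, 3013.5, 27151.66]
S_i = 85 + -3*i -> [85, 82, 79, 76, 73]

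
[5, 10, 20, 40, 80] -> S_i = 5*2^i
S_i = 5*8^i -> [5, 40, 320, 2560, 20480]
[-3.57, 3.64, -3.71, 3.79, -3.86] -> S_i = -3.57*(-1.02)^i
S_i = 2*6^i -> [2, 12, 72, 432, 2592]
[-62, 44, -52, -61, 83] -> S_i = Random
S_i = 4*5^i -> [4, 20, 100, 500, 2500]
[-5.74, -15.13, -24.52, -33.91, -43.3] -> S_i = -5.74 + -9.39*i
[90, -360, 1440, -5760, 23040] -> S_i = 90*-4^i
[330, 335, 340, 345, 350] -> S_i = 330 + 5*i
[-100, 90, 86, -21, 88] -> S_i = Random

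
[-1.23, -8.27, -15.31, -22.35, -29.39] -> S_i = -1.23 + -7.04*i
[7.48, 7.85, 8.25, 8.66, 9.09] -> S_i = 7.48*1.05^i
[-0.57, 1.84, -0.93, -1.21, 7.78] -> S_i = Random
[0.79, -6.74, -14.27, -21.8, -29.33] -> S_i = 0.79 + -7.53*i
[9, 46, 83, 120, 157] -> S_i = 9 + 37*i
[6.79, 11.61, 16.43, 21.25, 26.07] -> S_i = 6.79 + 4.82*i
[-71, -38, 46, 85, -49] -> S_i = Random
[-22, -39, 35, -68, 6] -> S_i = Random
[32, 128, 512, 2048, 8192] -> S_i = 32*4^i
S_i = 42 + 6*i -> [42, 48, 54, 60, 66]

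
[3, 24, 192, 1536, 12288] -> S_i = 3*8^i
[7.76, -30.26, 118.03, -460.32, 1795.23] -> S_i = 7.76*(-3.90)^i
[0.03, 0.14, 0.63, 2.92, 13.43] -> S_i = 0.03*4.60^i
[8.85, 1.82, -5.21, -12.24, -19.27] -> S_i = 8.85 + -7.03*i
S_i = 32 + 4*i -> [32, 36, 40, 44, 48]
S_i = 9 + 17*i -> [9, 26, 43, 60, 77]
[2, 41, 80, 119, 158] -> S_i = 2 + 39*i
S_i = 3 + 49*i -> [3, 52, 101, 150, 199]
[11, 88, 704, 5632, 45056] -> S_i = 11*8^i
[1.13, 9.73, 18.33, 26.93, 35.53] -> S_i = 1.13 + 8.60*i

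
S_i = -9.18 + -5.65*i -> [-9.18, -14.83, -20.48, -26.13, -31.78]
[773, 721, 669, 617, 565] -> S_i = 773 + -52*i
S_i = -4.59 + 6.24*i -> [-4.59, 1.65, 7.89, 14.13, 20.37]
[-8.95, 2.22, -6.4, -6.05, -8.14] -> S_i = Random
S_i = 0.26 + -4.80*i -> [0.26, -4.54, -9.34, -14.14, -18.94]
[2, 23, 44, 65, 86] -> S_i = 2 + 21*i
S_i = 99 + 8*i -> [99, 107, 115, 123, 131]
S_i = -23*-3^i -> [-23, 69, -207, 621, -1863]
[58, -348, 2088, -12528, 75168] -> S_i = 58*-6^i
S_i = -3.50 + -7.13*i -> [-3.5, -10.63, -17.76, -24.89, -32.02]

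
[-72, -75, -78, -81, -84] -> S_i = -72 + -3*i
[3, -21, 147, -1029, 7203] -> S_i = 3*-7^i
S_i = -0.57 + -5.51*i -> [-0.57, -6.08, -11.59, -17.1, -22.61]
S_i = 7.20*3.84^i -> [7.2, 27.65, 106.17, 407.69, 1565.52]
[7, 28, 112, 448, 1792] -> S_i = 7*4^i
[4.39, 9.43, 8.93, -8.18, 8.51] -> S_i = Random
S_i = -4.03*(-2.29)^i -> [-4.03, 9.23, -21.13, 48.4, -110.83]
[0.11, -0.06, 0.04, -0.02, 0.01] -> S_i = 0.11*(-0.59)^i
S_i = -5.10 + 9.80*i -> [-5.1, 4.7, 14.5, 24.3, 34.1]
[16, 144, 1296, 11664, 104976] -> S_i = 16*9^i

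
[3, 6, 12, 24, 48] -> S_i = 3*2^i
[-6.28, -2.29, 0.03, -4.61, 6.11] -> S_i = Random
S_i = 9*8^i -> [9, 72, 576, 4608, 36864]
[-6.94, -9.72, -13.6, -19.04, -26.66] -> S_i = -6.94*1.40^i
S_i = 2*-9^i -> [2, -18, 162, -1458, 13122]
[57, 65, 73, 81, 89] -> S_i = 57 + 8*i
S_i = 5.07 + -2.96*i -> [5.07, 2.11, -0.85, -3.81, -6.77]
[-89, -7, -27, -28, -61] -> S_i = Random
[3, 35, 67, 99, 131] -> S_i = 3 + 32*i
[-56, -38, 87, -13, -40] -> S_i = Random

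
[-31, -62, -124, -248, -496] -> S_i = -31*2^i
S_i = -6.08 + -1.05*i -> [-6.08, -7.13, -8.18, -9.23, -10.28]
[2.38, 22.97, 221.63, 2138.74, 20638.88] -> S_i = 2.38*9.65^i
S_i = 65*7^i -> [65, 455, 3185, 22295, 156065]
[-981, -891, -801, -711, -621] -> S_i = -981 + 90*i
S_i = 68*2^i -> [68, 136, 272, 544, 1088]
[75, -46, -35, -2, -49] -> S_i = Random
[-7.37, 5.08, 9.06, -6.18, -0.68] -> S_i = Random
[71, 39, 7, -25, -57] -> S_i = 71 + -32*i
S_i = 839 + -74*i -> [839, 765, 691, 617, 543]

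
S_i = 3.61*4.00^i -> [3.61, 14.44, 57.76, 231.04, 924.16]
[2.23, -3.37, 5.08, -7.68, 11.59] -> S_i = 2.23*(-1.51)^i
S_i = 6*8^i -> [6, 48, 384, 3072, 24576]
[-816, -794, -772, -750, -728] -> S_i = -816 + 22*i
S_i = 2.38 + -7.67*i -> [2.38, -5.29, -12.96, -20.63, -28.3]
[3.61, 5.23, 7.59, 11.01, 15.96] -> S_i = 3.61*1.45^i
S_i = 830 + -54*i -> [830, 776, 722, 668, 614]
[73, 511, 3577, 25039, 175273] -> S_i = 73*7^i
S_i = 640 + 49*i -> [640, 689, 738, 787, 836]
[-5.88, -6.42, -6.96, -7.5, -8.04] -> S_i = -5.88 + -0.54*i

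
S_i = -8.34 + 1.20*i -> [-8.34, -7.14, -5.94, -4.74, -3.54]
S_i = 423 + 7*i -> [423, 430, 437, 444, 451]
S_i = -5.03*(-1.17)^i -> [-5.03, 5.89, -6.89, 8.06, -9.43]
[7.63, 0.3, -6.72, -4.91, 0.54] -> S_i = Random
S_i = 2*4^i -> [2, 8, 32, 128, 512]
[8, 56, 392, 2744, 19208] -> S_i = 8*7^i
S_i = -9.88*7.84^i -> [-9.88, -77.46, -607.28, -4761.08, -37326.84]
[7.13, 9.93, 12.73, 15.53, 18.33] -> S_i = 7.13 + 2.80*i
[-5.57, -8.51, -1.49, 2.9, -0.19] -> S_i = Random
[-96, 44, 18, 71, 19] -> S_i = Random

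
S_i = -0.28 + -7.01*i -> [-0.28, -7.29, -14.3, -21.31, -28.32]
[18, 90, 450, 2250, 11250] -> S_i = 18*5^i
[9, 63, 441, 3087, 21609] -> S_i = 9*7^i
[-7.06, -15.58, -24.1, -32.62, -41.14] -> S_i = -7.06 + -8.52*i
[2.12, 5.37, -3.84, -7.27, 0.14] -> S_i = Random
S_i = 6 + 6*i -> [6, 12, 18, 24, 30]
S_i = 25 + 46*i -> [25, 71, 117, 163, 209]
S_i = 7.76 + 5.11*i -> [7.76, 12.87, 17.98, 23.09, 28.2]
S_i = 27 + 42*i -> [27, 69, 111, 153, 195]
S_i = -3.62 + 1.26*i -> [-3.62, -2.36, -1.1, 0.16, 1.42]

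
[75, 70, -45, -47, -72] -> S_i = Random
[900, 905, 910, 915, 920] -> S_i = 900 + 5*i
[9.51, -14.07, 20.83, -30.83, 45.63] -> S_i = 9.51*(-1.48)^i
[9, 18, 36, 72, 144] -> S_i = 9*2^i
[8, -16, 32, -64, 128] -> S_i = 8*-2^i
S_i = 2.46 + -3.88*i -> [2.46, -1.42, -5.3, -9.18, -13.06]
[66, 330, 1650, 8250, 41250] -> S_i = 66*5^i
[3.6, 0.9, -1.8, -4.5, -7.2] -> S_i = 3.60 + -2.70*i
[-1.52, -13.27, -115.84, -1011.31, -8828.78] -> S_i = -1.52*8.73^i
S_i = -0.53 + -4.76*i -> [-0.53, -5.29, -10.05, -14.81, -19.57]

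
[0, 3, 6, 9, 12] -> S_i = 0 + 3*i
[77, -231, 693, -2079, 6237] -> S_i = 77*-3^i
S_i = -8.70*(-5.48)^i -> [-8.7, 47.68, -261.26, 1431.73, -7845.88]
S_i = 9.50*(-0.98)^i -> [9.5, -9.31, 9.12, -8.94, 8.76]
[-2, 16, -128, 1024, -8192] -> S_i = -2*-8^i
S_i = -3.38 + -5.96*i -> [-3.38, -9.34, -15.3, -21.26, -27.22]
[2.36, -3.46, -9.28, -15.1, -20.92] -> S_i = 2.36 + -5.82*i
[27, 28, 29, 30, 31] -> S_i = 27 + 1*i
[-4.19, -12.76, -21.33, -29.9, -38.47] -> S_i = -4.19 + -8.57*i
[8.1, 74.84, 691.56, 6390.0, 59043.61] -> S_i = 8.10*9.24^i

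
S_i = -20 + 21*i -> [-20, 1, 22, 43, 64]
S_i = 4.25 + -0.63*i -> [4.25, 3.62, 2.99, 2.36, 1.73]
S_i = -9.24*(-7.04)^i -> [-9.24, 65.05, -457.95, 3223.96, -22696.69]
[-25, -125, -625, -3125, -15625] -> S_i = -25*5^i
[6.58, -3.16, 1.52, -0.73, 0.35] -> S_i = 6.58*(-0.48)^i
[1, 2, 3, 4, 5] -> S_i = 1 + 1*i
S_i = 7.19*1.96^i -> [7.19, 14.09, 27.62, 54.14, 106.11]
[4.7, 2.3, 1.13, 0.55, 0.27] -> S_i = 4.70*0.49^i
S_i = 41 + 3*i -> [41, 44, 47, 50, 53]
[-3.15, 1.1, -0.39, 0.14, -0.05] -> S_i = -3.15*(-0.35)^i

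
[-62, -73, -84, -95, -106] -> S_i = -62 + -11*i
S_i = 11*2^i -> [11, 22, 44, 88, 176]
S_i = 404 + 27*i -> [404, 431, 458, 485, 512]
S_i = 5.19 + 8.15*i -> [5.19, 13.34, 21.49, 29.64, 37.79]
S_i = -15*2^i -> [-15, -30, -60, -120, -240]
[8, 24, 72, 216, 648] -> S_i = 8*3^i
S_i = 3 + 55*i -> [3, 58, 113, 168, 223]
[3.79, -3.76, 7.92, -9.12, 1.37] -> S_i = Random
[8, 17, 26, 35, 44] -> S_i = 8 + 9*i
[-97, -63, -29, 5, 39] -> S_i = -97 + 34*i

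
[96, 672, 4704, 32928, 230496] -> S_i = 96*7^i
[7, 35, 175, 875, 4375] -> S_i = 7*5^i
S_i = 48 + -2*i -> [48, 46, 44, 42, 40]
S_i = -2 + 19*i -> [-2, 17, 36, 55, 74]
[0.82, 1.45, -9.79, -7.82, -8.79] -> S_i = Random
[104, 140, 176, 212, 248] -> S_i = 104 + 36*i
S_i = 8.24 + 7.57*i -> [8.24, 15.81, 23.38, 30.95, 38.52]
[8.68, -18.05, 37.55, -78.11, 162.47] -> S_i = 8.68*(-2.08)^i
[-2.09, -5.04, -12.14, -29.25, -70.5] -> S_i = -2.09*2.41^i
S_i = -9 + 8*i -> [-9, -1, 7, 15, 23]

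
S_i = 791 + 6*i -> [791, 797, 803, 809, 815]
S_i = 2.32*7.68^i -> [2.32, 17.82, 136.84, 1050.92, 8071.1]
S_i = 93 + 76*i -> [93, 169, 245, 321, 397]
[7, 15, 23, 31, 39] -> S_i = 7 + 8*i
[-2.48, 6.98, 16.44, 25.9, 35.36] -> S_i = -2.48 + 9.46*i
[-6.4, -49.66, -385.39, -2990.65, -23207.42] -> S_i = -6.40*7.76^i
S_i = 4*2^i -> [4, 8, 16, 32, 64]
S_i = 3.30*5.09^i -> [3.3, 16.8, 85.5, 435.18, 2215.06]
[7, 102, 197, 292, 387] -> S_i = 7 + 95*i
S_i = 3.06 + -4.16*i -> [3.06, -1.1, -5.26, -9.42, -13.58]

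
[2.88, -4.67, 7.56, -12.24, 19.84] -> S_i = 2.88*(-1.62)^i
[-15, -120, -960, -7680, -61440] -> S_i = -15*8^i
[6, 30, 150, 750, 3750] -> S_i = 6*5^i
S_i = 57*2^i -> [57, 114, 228, 456, 912]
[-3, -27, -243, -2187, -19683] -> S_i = -3*9^i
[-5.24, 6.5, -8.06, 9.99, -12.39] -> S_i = -5.24*(-1.24)^i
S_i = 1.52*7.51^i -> [1.52, 11.42, 85.73, 643.82, 4835.08]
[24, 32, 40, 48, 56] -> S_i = 24 + 8*i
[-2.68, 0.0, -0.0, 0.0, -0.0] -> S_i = -2.68*-0.00^i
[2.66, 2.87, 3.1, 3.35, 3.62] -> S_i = 2.66*1.08^i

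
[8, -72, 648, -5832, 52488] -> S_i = 8*-9^i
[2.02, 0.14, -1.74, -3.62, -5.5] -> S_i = 2.02 + -1.88*i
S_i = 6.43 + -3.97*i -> [6.43, 2.46, -1.51, -5.48, -9.45]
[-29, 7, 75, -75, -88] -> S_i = Random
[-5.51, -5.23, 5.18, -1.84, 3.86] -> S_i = Random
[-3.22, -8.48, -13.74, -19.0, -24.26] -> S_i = -3.22 + -5.26*i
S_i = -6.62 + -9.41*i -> [-6.62, -16.03, -25.44, -34.85, -44.26]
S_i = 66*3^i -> [66, 198, 594, 1782, 5346]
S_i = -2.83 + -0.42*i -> [-2.83, -3.25, -3.67, -4.09, -4.51]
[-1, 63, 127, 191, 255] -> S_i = -1 + 64*i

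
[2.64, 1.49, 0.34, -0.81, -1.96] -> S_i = 2.64 + -1.15*i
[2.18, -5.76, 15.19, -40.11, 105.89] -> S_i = 2.18*(-2.64)^i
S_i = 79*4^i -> [79, 316, 1264, 5056, 20224]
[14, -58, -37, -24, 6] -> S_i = Random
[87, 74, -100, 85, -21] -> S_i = Random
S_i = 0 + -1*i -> [0, -1, -2, -3, -4]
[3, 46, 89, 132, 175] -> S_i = 3 + 43*i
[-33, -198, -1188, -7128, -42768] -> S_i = -33*6^i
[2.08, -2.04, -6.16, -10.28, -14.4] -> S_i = 2.08 + -4.12*i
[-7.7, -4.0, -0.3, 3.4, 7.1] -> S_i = -7.70 + 3.70*i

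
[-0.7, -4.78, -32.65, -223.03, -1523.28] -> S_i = -0.70*6.83^i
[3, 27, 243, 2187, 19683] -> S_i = 3*9^i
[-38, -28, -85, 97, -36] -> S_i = Random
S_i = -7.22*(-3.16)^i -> [-7.22, 22.82, -72.1, 227.82, -719.92]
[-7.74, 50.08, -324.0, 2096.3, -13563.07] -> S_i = -7.74*(-6.47)^i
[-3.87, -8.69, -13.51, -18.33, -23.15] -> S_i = -3.87 + -4.82*i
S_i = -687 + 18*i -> [-687, -669, -651, -633, -615]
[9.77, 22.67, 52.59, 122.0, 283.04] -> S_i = 9.77*2.32^i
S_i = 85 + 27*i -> [85, 112, 139, 166, 193]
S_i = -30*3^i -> [-30, -90, -270, -810, -2430]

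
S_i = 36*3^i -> [36, 108, 324, 972, 2916]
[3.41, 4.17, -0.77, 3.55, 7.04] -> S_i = Random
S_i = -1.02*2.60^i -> [-1.02, -2.65, -6.9, -17.93, -46.61]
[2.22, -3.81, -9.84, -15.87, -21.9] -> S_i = 2.22 + -6.03*i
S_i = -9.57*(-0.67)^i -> [-9.57, 6.41, -4.3, 2.88, -1.93]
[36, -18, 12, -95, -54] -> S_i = Random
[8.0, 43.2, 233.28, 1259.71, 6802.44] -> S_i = 8.00*5.40^i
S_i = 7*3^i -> [7, 21, 63, 189, 567]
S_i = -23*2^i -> [-23, -46, -92, -184, -368]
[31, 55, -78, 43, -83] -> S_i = Random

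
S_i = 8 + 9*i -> [8, 17, 26, 35, 44]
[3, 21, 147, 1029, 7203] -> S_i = 3*7^i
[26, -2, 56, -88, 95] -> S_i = Random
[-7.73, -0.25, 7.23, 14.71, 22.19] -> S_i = -7.73 + 7.48*i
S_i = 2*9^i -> [2, 18, 162, 1458, 13122]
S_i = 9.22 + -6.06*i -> [9.22, 3.16, -2.9, -8.96, -15.02]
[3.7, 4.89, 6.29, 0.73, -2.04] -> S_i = Random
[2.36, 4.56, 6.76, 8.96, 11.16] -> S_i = 2.36 + 2.20*i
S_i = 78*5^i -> [78, 390, 1950, 9750, 48750]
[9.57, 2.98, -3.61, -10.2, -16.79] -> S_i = 9.57 + -6.59*i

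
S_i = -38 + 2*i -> [-38, -36, -34, -32, -30]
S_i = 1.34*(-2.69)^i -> [1.34, -3.6, 9.7, -26.08, 70.16]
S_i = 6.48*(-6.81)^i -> [6.48, -44.13, 300.52, -2046.52, 13936.81]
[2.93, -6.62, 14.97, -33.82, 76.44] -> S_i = 2.93*(-2.26)^i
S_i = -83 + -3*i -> [-83, -86, -89, -92, -95]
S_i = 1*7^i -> [1, 7, 49, 343, 2401]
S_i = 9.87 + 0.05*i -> [9.87, 9.92, 9.97, 10.02, 10.07]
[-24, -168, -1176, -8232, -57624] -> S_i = -24*7^i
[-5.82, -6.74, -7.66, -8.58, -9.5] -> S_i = -5.82 + -0.92*i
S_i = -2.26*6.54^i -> [-2.26, -14.78, -96.66, -632.18, -4134.47]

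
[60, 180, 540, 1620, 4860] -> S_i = 60*3^i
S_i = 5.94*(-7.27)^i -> [5.94, -43.18, 313.95, -2282.39, 16592.97]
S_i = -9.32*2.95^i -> [-9.32, -27.49, -81.11, -239.27, -705.84]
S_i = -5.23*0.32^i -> [-5.23, -1.67, -0.54, -0.17, -0.05]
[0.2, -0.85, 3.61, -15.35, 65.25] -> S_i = 0.20*(-4.25)^i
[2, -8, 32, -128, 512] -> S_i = 2*-4^i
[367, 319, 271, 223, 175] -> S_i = 367 + -48*i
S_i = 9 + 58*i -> [9, 67, 125, 183, 241]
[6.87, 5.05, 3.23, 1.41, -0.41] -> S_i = 6.87 + -1.82*i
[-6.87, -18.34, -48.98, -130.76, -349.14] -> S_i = -6.87*2.67^i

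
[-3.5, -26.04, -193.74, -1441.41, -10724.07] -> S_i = -3.50*7.44^i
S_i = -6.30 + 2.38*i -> [-6.3, -3.92, -1.54, 0.84, 3.22]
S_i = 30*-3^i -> [30, -90, 270, -810, 2430]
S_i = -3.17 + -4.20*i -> [-3.17, -7.37, -11.57, -15.77, -19.97]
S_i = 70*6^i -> [70, 420, 2520, 15120, 90720]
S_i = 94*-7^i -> [94, -658, 4606, -32242, 225694]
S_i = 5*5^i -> [5, 25, 125, 625, 3125]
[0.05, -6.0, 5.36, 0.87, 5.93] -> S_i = Random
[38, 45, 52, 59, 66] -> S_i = 38 + 7*i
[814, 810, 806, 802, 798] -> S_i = 814 + -4*i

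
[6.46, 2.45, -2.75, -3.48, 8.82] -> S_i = Random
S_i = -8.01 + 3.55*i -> [-8.01, -4.46, -0.91, 2.64, 6.19]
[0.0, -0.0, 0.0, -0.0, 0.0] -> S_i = 0.00*(-0.43)^i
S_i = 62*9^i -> [62, 558, 5022, 45198, 406782]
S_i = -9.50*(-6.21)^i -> [-9.5, 59.0, -366.36, 2275.09, -14128.3]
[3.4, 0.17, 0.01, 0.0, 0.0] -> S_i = 3.40*0.05^i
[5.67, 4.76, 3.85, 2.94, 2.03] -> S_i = 5.67 + -0.91*i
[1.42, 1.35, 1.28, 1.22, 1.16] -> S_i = 1.42*0.95^i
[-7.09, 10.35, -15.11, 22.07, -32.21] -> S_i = -7.09*(-1.46)^i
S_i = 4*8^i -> [4, 32, 256, 2048, 16384]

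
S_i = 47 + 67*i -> [47, 114, 181, 248, 315]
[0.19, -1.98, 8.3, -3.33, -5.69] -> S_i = Random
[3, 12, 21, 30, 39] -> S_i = 3 + 9*i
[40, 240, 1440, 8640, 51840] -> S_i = 40*6^i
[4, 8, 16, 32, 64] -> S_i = 4*2^i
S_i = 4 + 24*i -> [4, 28, 52, 76, 100]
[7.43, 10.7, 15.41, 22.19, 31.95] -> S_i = 7.43*1.44^i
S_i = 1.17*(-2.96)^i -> [1.17, -3.46, 10.25, -30.34, 89.82]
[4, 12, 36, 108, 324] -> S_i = 4*3^i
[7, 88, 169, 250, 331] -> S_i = 7 + 81*i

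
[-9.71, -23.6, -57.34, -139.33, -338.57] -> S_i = -9.71*2.43^i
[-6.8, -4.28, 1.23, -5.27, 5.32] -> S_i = Random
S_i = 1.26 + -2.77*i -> [1.26, -1.51, -4.28, -7.05, -9.82]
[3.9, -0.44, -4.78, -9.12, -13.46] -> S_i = 3.90 + -4.34*i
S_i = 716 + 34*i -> [716, 750, 784, 818, 852]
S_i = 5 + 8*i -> [5, 13, 21, 29, 37]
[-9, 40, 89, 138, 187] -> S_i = -9 + 49*i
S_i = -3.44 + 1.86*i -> [-3.44, -1.58, 0.28, 2.14, 4.0]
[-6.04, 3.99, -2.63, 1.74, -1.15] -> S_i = -6.04*(-0.66)^i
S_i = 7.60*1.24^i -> [7.6, 9.42, 11.69, 14.49, 17.97]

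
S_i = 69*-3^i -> [69, -207, 621, -1863, 5589]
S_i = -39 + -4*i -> [-39, -43, -47, -51, -55]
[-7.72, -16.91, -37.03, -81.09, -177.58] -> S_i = -7.72*2.19^i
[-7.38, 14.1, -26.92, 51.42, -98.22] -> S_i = -7.38*(-1.91)^i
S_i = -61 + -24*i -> [-61, -85, -109, -133, -157]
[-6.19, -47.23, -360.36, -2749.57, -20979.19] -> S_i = -6.19*7.63^i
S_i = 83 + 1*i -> [83, 84, 85, 86, 87]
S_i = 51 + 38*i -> [51, 89, 127, 165, 203]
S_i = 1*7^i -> [1, 7, 49, 343, 2401]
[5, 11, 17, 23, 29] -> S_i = 5 + 6*i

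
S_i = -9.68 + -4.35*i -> [-9.68, -14.03, -18.38, -22.73, -27.08]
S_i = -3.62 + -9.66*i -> [-3.62, -13.28, -22.94, -32.6, -42.26]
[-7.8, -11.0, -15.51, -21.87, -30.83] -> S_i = -7.80*1.41^i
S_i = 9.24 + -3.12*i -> [9.24, 6.12, 3.0, -0.12, -3.24]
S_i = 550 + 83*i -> [550, 633, 716, 799, 882]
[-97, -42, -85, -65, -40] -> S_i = Random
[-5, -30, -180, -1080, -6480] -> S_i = -5*6^i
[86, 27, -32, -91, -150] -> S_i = 86 + -59*i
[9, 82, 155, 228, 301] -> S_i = 9 + 73*i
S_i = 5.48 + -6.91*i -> [5.48, -1.43, -8.34, -15.25, -22.16]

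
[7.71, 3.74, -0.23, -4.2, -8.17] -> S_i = 7.71 + -3.97*i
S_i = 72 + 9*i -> [72, 81, 90, 99, 108]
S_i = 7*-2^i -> [7, -14, 28, -56, 112]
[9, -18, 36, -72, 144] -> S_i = 9*-2^i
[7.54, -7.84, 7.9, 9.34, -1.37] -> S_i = Random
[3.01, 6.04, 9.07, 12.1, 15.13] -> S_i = 3.01 + 3.03*i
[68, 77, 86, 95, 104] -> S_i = 68 + 9*i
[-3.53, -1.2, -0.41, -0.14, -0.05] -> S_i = -3.53*0.34^i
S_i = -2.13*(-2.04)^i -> [-2.13, 4.35, -8.86, 18.08, -36.89]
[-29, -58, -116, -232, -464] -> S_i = -29*2^i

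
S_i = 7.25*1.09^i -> [7.25, 7.9, 8.61, 9.39, 10.23]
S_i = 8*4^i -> [8, 32, 128, 512, 2048]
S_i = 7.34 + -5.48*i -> [7.34, 1.86, -3.62, -9.1, -14.58]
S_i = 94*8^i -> [94, 752, 6016, 48128, 385024]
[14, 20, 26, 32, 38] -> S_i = 14 + 6*i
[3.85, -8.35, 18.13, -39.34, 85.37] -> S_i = 3.85*(-2.17)^i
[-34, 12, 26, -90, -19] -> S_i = Random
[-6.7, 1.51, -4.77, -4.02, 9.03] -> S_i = Random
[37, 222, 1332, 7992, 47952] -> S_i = 37*6^i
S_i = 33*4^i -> [33, 132, 528, 2112, 8448]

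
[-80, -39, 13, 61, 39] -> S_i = Random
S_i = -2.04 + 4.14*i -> [-2.04, 2.1, 6.24, 10.38, 14.52]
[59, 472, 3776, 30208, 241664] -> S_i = 59*8^i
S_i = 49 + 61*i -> [49, 110, 171, 232, 293]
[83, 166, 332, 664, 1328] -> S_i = 83*2^i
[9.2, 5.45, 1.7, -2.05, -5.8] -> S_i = 9.20 + -3.75*i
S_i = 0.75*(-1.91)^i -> [0.75, -1.43, 2.74, -5.23, 9.98]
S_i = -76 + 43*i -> [-76, -33, 10, 53, 96]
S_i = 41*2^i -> [41, 82, 164, 328, 656]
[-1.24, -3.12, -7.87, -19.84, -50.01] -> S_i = -1.24*2.52^i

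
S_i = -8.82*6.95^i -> [-8.82, -61.3, -426.03, -2960.89, -20578.22]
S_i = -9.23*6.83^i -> [-9.23, -63.04, -430.57, -2940.79, -20085.59]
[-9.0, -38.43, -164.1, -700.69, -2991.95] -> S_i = -9.00*4.27^i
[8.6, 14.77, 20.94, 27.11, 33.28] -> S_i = 8.60 + 6.17*i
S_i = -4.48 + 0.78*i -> [-4.48, -3.7, -2.92, -2.14, -1.36]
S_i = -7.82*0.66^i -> [-7.82, -5.16, -3.41, -2.25, -1.48]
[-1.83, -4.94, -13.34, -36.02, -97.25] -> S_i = -1.83*2.70^i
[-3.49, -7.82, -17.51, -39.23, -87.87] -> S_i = -3.49*2.24^i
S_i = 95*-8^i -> [95, -760, 6080, -48640, 389120]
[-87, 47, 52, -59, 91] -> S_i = Random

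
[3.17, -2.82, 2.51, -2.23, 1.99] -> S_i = 3.17*(-0.89)^i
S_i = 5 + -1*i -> [5, 4, 3, 2, 1]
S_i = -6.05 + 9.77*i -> [-6.05, 3.72, 13.49, 23.26, 33.03]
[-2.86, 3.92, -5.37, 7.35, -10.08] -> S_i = -2.86*(-1.37)^i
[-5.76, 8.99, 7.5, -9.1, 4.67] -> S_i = Random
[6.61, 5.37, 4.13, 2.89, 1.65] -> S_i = 6.61 + -1.24*i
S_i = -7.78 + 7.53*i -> [-7.78, -0.25, 7.28, 14.81, 22.34]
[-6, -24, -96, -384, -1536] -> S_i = -6*4^i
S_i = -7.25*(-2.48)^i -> [-7.25, 17.98, -44.59, 110.58, -274.25]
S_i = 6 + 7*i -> [6, 13, 20, 27, 34]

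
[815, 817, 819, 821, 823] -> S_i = 815 + 2*i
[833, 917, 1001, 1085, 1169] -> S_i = 833 + 84*i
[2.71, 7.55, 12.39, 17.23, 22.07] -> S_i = 2.71 + 4.84*i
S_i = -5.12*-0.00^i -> [-5.12, 0.0, -0.0, 0.0, -0.0]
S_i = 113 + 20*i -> [113, 133, 153, 173, 193]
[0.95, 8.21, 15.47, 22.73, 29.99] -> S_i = 0.95 + 7.26*i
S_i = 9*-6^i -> [9, -54, 324, -1944, 11664]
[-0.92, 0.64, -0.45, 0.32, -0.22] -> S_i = -0.92*(-0.70)^i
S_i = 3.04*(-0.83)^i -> [3.04, -2.52, 2.09, -1.74, 1.44]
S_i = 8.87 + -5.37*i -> [8.87, 3.5, -1.87, -7.24, -12.61]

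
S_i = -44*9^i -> [-44, -396, -3564, -32076, -288684]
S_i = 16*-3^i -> [16, -48, 144, -432, 1296]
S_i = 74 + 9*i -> [74, 83, 92, 101, 110]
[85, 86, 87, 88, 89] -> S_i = 85 + 1*i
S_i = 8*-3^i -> [8, -24, 72, -216, 648]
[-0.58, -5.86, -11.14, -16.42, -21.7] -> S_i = -0.58 + -5.28*i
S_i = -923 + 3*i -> [-923, -920, -917, -914, -911]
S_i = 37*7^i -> [37, 259, 1813, 12691, 88837]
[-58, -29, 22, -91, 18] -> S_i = Random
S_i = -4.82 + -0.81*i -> [-4.82, -5.63, -6.44, -7.25, -8.06]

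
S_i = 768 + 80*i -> [768, 848, 928, 1008, 1088]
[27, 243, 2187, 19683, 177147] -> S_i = 27*9^i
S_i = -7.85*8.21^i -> [-7.85, -64.45, -529.12, -4344.09, -35665.0]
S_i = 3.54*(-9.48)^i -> [3.54, -33.56, 318.14, -3015.98, 28591.48]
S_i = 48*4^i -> [48, 192, 768, 3072, 12288]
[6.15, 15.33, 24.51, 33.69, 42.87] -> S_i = 6.15 + 9.18*i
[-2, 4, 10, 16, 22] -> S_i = -2 + 6*i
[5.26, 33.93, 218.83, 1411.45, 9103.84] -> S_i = 5.26*6.45^i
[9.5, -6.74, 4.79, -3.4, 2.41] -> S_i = 9.50*(-0.71)^i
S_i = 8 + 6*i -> [8, 14, 20, 26, 32]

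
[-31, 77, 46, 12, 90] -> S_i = Random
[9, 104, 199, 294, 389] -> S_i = 9 + 95*i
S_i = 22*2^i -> [22, 44, 88, 176, 352]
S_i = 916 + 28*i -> [916, 944, 972, 1000, 1028]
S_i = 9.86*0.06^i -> [9.86, 0.59, 0.04, 0.0, 0.0]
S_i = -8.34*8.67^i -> [-8.34, -72.31, -626.91, -5435.3, -47124.03]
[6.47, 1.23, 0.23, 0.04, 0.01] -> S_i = 6.47*0.19^i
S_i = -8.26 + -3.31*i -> [-8.26, -11.57, -14.88, -18.19, -21.5]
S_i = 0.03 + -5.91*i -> [0.03, -5.88, -11.79, -17.7, -23.61]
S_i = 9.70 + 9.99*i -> [9.7, 19.69, 29.68, 39.67, 49.66]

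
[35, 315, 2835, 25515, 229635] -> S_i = 35*9^i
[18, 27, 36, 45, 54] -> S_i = 18 + 9*i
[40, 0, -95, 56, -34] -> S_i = Random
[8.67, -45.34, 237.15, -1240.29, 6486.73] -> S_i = 8.67*(-5.23)^i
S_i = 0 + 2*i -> [0, 2, 4, 6, 8]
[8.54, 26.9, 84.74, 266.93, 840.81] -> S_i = 8.54*3.15^i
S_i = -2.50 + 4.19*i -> [-2.5, 1.69, 5.88, 10.07, 14.26]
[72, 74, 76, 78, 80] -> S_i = 72 + 2*i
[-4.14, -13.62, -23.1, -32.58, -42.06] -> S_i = -4.14 + -9.48*i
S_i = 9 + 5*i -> [9, 14, 19, 24, 29]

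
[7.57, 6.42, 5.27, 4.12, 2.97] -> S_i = 7.57 + -1.15*i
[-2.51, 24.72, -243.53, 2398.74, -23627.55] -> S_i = -2.51*(-9.85)^i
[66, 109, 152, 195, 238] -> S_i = 66 + 43*i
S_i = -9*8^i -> [-9, -72, -576, -4608, -36864]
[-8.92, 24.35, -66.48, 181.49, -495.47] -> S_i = -8.92*(-2.73)^i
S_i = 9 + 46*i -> [9, 55, 101, 147, 193]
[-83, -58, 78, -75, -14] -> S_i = Random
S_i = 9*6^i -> [9, 54, 324, 1944, 11664]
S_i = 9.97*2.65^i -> [9.97, 26.42, 70.01, 185.54, 491.68]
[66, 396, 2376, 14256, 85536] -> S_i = 66*6^i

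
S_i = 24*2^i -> [24, 48, 96, 192, 384]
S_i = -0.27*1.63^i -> [-0.27, -0.44, -0.72, -1.17, -1.91]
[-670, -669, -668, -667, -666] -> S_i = -670 + 1*i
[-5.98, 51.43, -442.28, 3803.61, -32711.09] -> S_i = -5.98*(-8.60)^i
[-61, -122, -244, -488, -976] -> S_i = -61*2^i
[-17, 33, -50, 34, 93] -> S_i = Random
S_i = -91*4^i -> [-91, -364, -1456, -5824, -23296]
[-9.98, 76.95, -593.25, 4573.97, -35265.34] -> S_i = -9.98*(-7.71)^i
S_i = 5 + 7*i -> [5, 12, 19, 26, 33]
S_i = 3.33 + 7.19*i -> [3.33, 10.52, 17.71, 24.9, 32.09]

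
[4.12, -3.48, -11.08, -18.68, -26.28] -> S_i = 4.12 + -7.60*i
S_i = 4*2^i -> [4, 8, 16, 32, 64]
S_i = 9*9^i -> [9, 81, 729, 6561, 59049]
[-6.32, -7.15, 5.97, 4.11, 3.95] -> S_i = Random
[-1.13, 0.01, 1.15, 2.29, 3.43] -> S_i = -1.13 + 1.14*i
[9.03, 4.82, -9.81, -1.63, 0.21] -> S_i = Random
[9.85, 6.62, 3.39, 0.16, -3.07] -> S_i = 9.85 + -3.23*i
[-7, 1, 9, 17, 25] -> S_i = -7 + 8*i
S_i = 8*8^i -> [8, 64, 512, 4096, 32768]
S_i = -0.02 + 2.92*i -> [-0.02, 2.9, 5.82, 8.74, 11.66]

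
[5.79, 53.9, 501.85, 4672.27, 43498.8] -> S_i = 5.79*9.31^i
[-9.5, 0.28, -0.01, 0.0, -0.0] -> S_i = -9.50*(-0.03)^i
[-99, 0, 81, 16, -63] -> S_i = Random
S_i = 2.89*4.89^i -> [2.89, 14.13, 69.11, 337.93, 1652.47]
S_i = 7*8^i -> [7, 56, 448, 3584, 28672]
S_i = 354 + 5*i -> [354, 359, 364, 369, 374]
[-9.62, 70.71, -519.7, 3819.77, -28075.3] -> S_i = -9.62*(-7.35)^i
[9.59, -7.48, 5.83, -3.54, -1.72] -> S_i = Random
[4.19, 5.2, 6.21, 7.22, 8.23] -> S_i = 4.19 + 1.01*i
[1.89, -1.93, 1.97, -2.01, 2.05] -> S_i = 1.89*(-1.02)^i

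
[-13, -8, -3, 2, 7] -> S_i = -13 + 5*i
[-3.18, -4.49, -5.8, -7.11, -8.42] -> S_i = -3.18 + -1.31*i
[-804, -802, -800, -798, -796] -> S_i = -804 + 2*i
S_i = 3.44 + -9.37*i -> [3.44, -5.93, -15.3, -24.67, -34.04]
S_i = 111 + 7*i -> [111, 118, 125, 132, 139]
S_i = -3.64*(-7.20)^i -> [-3.64, 26.21, -188.7, 1358.62, -9782.08]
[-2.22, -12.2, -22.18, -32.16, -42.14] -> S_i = -2.22 + -9.98*i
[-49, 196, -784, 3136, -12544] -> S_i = -49*-4^i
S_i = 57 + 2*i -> [57, 59, 61, 63, 65]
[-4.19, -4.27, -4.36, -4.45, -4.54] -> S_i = -4.19*1.02^i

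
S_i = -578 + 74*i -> [-578, -504, -430, -356, -282]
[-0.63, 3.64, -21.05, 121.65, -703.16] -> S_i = -0.63*(-5.78)^i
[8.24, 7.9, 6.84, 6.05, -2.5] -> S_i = Random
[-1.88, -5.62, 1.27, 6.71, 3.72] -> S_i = Random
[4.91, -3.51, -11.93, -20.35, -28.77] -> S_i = 4.91 + -8.42*i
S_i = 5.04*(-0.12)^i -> [5.04, -0.6, 0.07, -0.01, 0.0]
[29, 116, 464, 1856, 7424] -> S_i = 29*4^i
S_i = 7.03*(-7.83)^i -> [7.03, -55.04, 431.0, -3374.74, 26424.23]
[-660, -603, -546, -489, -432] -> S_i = -660 + 57*i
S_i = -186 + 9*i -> [-186, -177, -168, -159, -150]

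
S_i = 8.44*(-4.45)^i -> [8.44, -37.56, 167.13, -743.74, 3309.65]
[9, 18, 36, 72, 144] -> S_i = 9*2^i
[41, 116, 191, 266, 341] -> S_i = 41 + 75*i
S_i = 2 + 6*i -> [2, 8, 14, 20, 26]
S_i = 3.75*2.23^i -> [3.75, 8.36, 18.65, 41.59, 92.74]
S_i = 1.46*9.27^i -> [1.46, 13.53, 125.46, 1163.03, 10781.32]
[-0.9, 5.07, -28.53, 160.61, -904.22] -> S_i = -0.90*(-5.63)^i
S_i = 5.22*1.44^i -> [5.22, 7.52, 10.82, 15.59, 22.45]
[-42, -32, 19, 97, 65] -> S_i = Random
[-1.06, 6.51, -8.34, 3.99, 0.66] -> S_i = Random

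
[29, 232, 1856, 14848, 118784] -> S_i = 29*8^i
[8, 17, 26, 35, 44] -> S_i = 8 + 9*i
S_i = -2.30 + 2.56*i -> [-2.3, 0.26, 2.82, 5.38, 7.94]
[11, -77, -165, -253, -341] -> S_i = 11 + -88*i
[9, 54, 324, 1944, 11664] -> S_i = 9*6^i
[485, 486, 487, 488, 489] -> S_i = 485 + 1*i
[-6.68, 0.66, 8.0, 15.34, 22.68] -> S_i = -6.68 + 7.34*i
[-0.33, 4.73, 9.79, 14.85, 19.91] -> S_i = -0.33 + 5.06*i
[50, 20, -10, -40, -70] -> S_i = 50 + -30*i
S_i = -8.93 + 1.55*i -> [-8.93, -7.38, -5.83, -4.28, -2.73]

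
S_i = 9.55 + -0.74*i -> [9.55, 8.81, 8.07, 7.33, 6.59]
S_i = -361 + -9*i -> [-361, -370, -379, -388, -397]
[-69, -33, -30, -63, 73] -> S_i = Random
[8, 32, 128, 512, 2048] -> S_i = 8*4^i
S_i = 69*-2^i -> [69, -138, 276, -552, 1104]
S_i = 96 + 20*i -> [96, 116, 136, 156, 176]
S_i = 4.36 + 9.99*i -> [4.36, 14.35, 24.34, 34.33, 44.32]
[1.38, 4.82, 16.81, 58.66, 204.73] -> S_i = 1.38*3.49^i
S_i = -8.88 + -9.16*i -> [-8.88, -18.04, -27.2, -36.36, -45.52]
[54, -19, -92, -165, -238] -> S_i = 54 + -73*i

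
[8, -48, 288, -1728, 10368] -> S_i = 8*-6^i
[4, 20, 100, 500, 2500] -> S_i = 4*5^i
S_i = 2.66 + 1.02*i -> [2.66, 3.68, 4.7, 5.72, 6.74]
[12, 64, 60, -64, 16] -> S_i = Random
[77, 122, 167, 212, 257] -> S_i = 77 + 45*i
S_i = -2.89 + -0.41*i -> [-2.89, -3.3, -3.71, -4.12, -4.53]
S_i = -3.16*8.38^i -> [-3.16, -26.48, -221.91, -1859.6, -15583.43]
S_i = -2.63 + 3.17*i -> [-2.63, 0.54, 3.71, 6.88, 10.05]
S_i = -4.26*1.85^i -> [-4.26, -7.88, -14.58, -26.97, -49.9]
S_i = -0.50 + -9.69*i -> [-0.5, -10.19, -19.88, -29.57, -39.26]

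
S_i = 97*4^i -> [97, 388, 1552, 6208, 24832]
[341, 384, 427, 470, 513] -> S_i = 341 + 43*i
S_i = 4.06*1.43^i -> [4.06, 5.81, 8.3, 11.87, 16.98]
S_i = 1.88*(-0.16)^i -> [1.88, -0.3, 0.05, -0.01, 0.0]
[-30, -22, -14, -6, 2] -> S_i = -30 + 8*i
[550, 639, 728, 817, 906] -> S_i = 550 + 89*i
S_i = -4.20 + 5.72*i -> [-4.2, 1.52, 7.24, 12.96, 18.68]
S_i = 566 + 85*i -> [566, 651, 736, 821, 906]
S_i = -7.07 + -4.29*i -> [-7.07, -11.36, -15.65, -19.94, -24.23]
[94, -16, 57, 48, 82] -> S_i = Random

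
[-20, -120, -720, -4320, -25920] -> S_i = -20*6^i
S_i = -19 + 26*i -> [-19, 7, 33, 59, 85]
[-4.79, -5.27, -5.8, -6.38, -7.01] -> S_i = -4.79*1.10^i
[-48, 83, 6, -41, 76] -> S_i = Random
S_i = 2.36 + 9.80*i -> [2.36, 12.16, 21.96, 31.76, 41.56]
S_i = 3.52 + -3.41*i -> [3.52, 0.11, -3.3, -6.71, -10.12]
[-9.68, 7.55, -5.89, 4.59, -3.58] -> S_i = -9.68*(-0.78)^i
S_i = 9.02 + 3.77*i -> [9.02, 12.79, 16.56, 20.33, 24.1]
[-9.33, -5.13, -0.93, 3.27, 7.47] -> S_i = -9.33 + 4.20*i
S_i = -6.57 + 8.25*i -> [-6.57, 1.68, 9.93, 18.18, 26.43]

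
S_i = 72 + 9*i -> [72, 81, 90, 99, 108]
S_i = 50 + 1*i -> [50, 51, 52, 53, 54]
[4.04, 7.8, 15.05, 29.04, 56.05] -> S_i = 4.04*1.93^i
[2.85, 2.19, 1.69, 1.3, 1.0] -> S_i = 2.85*0.77^i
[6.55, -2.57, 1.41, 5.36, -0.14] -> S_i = Random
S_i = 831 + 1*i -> [831, 832, 833, 834, 835]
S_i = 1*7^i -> [1, 7, 49, 343, 2401]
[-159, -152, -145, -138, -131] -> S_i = -159 + 7*i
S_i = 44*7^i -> [44, 308, 2156, 15092, 105644]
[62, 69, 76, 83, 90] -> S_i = 62 + 7*i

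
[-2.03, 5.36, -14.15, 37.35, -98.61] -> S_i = -2.03*(-2.64)^i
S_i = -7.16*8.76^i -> [-7.16, -62.72, -549.44, -4813.11, -42162.8]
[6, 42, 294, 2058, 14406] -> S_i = 6*7^i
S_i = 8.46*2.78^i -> [8.46, 23.52, 65.38, 181.76, 505.3]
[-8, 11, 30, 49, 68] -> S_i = -8 + 19*i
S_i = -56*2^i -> [-56, -112, -224, -448, -896]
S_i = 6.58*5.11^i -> [6.58, 33.62, 171.82, 877.99, 4486.52]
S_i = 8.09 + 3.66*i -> [8.09, 11.75, 15.41, 19.07, 22.73]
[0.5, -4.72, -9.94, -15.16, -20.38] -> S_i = 0.50 + -5.22*i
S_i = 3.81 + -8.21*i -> [3.81, -4.4, -12.61, -20.82, -29.03]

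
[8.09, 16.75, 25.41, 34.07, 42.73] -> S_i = 8.09 + 8.66*i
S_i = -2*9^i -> [-2, -18, -162, -1458, -13122]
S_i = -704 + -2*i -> [-704, -706, -708, -710, -712]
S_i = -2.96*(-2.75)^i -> [-2.96, 8.14, -22.38, 61.56, -169.29]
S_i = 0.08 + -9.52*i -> [0.08, -9.44, -18.96, -28.48, -38.0]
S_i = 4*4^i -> [4, 16, 64, 256, 1024]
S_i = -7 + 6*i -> [-7, -1, 5, 11, 17]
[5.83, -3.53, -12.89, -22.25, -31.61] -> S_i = 5.83 + -9.36*i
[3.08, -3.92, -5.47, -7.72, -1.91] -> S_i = Random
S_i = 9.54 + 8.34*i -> [9.54, 17.88, 26.22, 34.56, 42.9]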